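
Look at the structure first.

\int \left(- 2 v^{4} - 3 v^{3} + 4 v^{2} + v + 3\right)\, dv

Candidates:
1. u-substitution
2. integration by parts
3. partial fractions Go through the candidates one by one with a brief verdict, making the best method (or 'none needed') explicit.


Technique: no special technique — scan for structure and find none: constant multiples of powers of v, integrate directly.
- u-substitution — any workable substitution here is cosmetic — the integrand is already in directly integrable form.
- integration by parts: splitting off a factor buys nothing — the integrand integrates directly without parts.
- partial fractions: the expression is not a ratio of polynomials that decomposes further.


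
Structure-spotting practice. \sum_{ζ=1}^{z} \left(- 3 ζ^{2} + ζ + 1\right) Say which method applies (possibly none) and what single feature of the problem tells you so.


Verdict: no special technique — nothing telescopes and nothing is geometric; polynomial terms in ζ sum term by term.


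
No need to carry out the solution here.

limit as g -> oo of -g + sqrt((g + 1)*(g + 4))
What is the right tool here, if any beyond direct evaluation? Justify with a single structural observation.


Diagnosis: conjugate multiplication — neither sqrt((g + 1)*(g + 4)) nor g converges alone, so rewrite their difference as a conjugate-rationalized quotient first.


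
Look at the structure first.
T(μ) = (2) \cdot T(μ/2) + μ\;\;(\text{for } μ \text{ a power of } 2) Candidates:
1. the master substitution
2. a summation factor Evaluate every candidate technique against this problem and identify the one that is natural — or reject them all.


Diagnosis: the master substitution — treat m = log base 2 of μ as the new clock: one recursion step advances m by one while μ scales by 2.
- the master substitution: applicable, and directly so.
- a summation factor — a divided-index call is outside the fixed-shift first-order family a summation factor normalizes.


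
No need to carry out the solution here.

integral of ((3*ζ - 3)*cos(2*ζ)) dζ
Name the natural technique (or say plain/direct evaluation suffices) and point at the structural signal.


Best approach: integration by parts — a polynomial 3*ζ - 3 against the kernel cos(2*ζ) is the signature bounded-ladder case for integration by parts.


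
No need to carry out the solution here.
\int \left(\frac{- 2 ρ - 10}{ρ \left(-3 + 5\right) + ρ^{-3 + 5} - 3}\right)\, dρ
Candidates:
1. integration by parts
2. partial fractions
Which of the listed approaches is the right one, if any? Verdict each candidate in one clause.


Diagnosis: partial fractions — rational integrand, reducible denominator (ρ \left(-3 + 5\right) + ρ^{-3 + 5} - 3): decompose first, integrate second.
- integration by parts: no split into a nonconstant polynomial times one of the standard kernels — exp, sine, or cosine of a linear argument, or a logarithm — applies here.
- partial fractions — a fit — the right tool for this form.


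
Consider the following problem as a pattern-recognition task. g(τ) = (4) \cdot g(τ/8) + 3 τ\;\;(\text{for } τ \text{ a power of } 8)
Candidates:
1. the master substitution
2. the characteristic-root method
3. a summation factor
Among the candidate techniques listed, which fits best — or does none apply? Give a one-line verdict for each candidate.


Verdict: the master substitution — the argument contracts 8-fold per step: reindex τ exponentially and solve the linear recurrence in the new index.
- the master substitution: yes — fits the structure here.
- the characteristic-root method: a divided-index call is not the fixed-shift linear shape that characteristic roots solve.
- a summation factor — a divided-index call is outside the fixed-shift first-order family a summation factor normalizes.


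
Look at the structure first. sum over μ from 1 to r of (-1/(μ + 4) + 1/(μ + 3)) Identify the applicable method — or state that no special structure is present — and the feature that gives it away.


Technique: telescoping — the summand is 1/(μ + 3) minus the same expression shifted by one, so consecutive terms cancel in pairs.


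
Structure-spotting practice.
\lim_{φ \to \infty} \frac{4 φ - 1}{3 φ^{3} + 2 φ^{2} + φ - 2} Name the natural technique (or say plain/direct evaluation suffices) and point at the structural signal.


Method: dominant-term comparison — divide through by the highest power of φ; every lower-order term dies and the dominant terms decide the limit. Viewed as a single quotient this is an ∞/∞ form — an at-infinity application of l'Hôpital's rule would also resolve it; comparing leading growth reads the answer without differentiating.


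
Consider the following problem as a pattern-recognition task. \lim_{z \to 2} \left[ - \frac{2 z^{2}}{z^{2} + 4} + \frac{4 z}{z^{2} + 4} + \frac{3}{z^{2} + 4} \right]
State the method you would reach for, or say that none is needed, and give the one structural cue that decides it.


Verdict: no special technique — the function is continuous at 2; evaluation is itself the limit, no machinery required.


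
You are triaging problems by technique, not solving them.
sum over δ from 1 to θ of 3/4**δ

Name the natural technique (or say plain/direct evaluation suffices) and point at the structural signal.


Technique: the geometric series formula — consecutive terms stand in a fixed index-free ratio — the geometric sum formula closes it.


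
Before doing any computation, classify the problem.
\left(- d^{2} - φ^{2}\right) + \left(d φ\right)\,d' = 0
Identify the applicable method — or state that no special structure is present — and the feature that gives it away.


Diagnosis: the homogeneous substitution — solved for the derivative, the right side is unchanged under scaling φ and d together — it depends only on the ratio d/φ, so substitute a single ratio variable. Rearranged, this also fits the Bernoulli template directly; the homogeneous substitution reads the structure without the rearrangement.


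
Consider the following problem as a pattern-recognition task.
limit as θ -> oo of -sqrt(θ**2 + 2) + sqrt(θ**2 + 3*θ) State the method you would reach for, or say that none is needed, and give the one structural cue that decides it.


Best approach: conjugate multiplication — the difference sqrt(θ**2 + 3*θ) - sqrt(θ**2 + 2) is an ∞ − ∞ stalemate; its conjugate partner breaks the tie.


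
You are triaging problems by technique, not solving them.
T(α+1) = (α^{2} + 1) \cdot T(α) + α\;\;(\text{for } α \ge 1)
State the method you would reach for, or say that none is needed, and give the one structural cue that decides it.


Method: a summation factor — first-order linear but the coefficient α^{2} + 1 moves with the index — divide by the cumulative product and telescope.


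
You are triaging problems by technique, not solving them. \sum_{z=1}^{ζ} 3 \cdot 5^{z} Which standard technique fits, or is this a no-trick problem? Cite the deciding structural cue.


Technique: the geometric series formula — each term is 5 times the previous one, so the geometric-series formula applies directly.


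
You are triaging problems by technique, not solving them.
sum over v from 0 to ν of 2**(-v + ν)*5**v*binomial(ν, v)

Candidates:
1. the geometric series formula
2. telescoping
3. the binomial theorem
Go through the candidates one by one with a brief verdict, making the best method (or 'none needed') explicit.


Technique: the binomial theorem — binomial(ν, v) weighting matched powers of 5 and 2 is the expanded form of (5 + 2)^ν — fold it back up.
- the geometric series formula — the ratio of consecutive terms depends on the index.
- telescoping: the summand is not presented as a shifted difference — a telescoping rewrite may exist, but the displayed structure does not offer one.
- the binomial theorem: yes, a natural case for it.


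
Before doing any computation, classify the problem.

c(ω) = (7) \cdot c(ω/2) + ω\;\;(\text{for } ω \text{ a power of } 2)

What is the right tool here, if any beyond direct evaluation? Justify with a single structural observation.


Verdict: the master substitution — the argument contracts 2-fold per step: reindex ω exponentially and solve the linear recurrence in the new index.


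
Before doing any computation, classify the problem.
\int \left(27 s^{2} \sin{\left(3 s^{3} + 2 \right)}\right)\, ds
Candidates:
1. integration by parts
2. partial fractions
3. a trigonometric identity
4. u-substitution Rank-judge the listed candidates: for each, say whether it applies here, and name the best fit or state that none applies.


Best approach: u-substitution — differentiating the inner expression 3 s^{3} + 2 produces the factor 27 s^{2} up to a constant multiple, so substituting u = 3 s^{3} + 2 reduces everything to a one-variable integral in u.
- integration by parts — the non-polynomial partner is not one of the parts kernels — exp, sine, or cosine with a degree-1 argument, or a logarithm.
- partial fractions — the expression is not a ratio of polynomials that decomposes further.
- a trigonometric identity: the trigonometric factor has no even power to reduce and no cross-frequency product to convert — the standard power-reduction and product-to-sum identities do not engage it.
- u-substitution: yes — fits the structure here.


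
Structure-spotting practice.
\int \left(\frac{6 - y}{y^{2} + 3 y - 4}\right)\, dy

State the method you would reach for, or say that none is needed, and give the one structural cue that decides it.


Diagnosis: partial fractions — with y^{2} + 3 y - 4 factorable and the degree on top strictly smaller, simple-fraction decomposition is immediate.


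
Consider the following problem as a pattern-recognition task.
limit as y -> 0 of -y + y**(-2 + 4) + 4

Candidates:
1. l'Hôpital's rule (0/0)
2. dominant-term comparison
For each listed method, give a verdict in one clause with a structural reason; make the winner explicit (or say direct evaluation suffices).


Method: no special technique — the expression is continuous at 0 — substitute and evaluate; no indeterminate form appears.
- l'Hôpital's rule (0/0): substituting the point gives a finite value outright — there is no indeterminate clash to repair.
- dominant-term comparison: this limit is not decided by comparing leading-term growth at infinity.


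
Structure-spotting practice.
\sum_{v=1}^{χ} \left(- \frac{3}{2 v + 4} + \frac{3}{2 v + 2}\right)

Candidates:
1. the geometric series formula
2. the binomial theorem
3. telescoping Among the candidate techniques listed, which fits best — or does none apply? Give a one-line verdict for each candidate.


Technique: telescoping — difference-of-shifts structure (each term adds \frac{3}{2 v + 2}, then subtracts its one-index-advanced value, which the following term adds back) leaves only the first and last pieces standing.
- the geometric series formula — the term-to-term ratio changes with the index, so the geometric formula cannot close it.
- the binomial theorem: the summand does not match any term pattern of an expanded binomial power.
- telescoping: applicable, and directly so.


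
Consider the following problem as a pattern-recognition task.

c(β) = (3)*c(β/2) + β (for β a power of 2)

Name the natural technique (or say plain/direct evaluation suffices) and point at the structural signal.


Verdict: the master substitution — divide-the-index recursion (β/2 inside the call) straightens out once the index is rewritten as 2^m.


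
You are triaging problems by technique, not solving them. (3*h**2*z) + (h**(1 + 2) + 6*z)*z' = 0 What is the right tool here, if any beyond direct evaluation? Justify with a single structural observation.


Method: the exact-equation method — equality of cross partials is the green light — assemble the potential function term by term.


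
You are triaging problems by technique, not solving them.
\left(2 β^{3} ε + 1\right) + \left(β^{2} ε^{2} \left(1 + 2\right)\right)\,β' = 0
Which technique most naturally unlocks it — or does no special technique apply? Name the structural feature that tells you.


Best approach: the exact-equation method — because the two cross partials coincide, the form is conservative as written — recover its potential in (ε, β).


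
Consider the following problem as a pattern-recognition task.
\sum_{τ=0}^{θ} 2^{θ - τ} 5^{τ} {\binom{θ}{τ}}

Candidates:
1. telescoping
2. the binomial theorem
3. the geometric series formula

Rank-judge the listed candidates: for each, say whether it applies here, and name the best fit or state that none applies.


Diagnosis: the binomial theorem — terms weighting {\binom{θ}{τ}} against matched powers of 5 and 2 reassemble into (5 + 2)^θ by the binomial theorem.
- telescoping: the terms as presented offer no neighboring cancellation — a telescoping rewrite may exist, but the displayed structure does not hand one over.
- the binomial theorem — yes, a natural case for it.
- the geometric series formula — there is no constant term-to-term ratio.


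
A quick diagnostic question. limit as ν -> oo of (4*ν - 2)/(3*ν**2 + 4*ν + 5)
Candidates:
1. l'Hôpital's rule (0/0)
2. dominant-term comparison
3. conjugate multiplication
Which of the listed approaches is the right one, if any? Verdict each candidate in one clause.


Verdict: dominant-term comparison — at large ν only the top-degree terms survive; compare the leading terms and the limit falls out.
- l'Hôpital's rule (0/0): as a single quotient the expression runs to ∞/∞ at the limit point — an at-infinity form of the rule would apply, though the leading-growth comparison is the direct reading.
- dominant-term comparison: applies; the problem has the shape this method handles.
- conjugate multiplication: rationalization has no target — no divergent radical difference appears.


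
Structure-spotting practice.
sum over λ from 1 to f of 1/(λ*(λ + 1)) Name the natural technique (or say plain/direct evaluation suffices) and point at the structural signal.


Technique: telescoping — poles of 1/(λ*(λ + 1)) differ by an integer, the telltale of a telescoping partial-fraction sum.


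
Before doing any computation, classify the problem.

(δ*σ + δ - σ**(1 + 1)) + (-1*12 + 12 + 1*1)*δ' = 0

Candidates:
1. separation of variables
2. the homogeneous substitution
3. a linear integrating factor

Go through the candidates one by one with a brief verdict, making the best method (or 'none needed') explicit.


Technique: a linear integrating factor — the unknown enters only to the first power against a nonzero forcing term — the integrating-factor template applies directly.
- separation of variables — the two dependences are entangled, not a clean product of one-variable pieces.
- the homogeneous substitution: the slope does not depend on the ratio of the variables alone.
- a linear integrating factor: applies; the problem has the shape this method handles.


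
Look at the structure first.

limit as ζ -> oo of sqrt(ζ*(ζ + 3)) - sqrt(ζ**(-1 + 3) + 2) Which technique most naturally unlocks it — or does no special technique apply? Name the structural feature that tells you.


Best approach: conjugate multiplication — an infinity-minus-infinity difference with a surviving radical — multiply by the conjugate to cancel the divergence.


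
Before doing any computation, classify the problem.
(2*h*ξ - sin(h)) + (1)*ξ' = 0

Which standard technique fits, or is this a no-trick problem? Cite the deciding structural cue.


Method: a linear integrating factor — ξ appears only to the first power with coefficient 2*h — the classic integrating-factor setup.


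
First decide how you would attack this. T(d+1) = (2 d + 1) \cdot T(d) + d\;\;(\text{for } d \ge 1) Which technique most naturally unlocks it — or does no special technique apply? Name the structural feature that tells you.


Best approach: a summation factor — because the multiplier 2 d + 1 is index-dependent, divide through by its running product and sum the resulting differences.


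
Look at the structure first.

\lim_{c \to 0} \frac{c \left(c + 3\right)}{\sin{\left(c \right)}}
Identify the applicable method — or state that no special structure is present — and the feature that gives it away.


Method: l'Hôpital's rule (0/0) — substituting 0 gives 0 over 0; differentiate top and bottom once and re-evaluate. Known elementary limits would finish this too — the rule just bypasses the case analysis.


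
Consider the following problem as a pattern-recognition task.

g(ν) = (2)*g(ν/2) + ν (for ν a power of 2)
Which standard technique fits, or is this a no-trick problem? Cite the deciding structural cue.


Diagnosis: the master substitution — index division is the fingerprint: ν/2 in the recursive call means substitute ν = 2^m.


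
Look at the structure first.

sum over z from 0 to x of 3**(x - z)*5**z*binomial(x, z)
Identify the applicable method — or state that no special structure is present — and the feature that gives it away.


Method: the binomial theorem — the summand is term z of a binomial expansion in 5 and 3; the whole sum is a single power.


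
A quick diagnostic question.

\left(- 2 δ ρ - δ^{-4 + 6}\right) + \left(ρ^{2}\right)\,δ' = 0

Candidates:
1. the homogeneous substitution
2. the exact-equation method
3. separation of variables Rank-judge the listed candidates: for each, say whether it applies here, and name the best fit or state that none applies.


Diagnosis: the homogeneous substitution — the slope is degree-zero homogeneous: the ratio substitution v = δ/ρ collapses it. Rearranged, this also fits the Bernoulli template directly; the homogeneous substitution reads the structure without the rearrangement.
- the homogeneous substitution — applicable, and directly so.
- the exact-equation method — the mixed partial derivatives differ, so the left side is not a total differential.
- separation of variables: the two dependences do not factor apart.


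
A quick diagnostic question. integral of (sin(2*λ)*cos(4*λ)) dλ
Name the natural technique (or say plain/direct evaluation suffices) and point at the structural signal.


Method: a trigonometric identity — cross-frequency products like sin(2*λ)*cos(4*λ) are the textbook product-to-sum case — the identity converts them to directly integrable sinusoids.


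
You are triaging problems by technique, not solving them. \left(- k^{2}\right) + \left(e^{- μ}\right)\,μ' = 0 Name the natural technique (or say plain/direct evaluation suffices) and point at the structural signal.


Verdict: separation of variables — all dependence on the two variables factors apart, the defining separable shape. The equation is exact as it stands too — a potential function exists — though separation reads the split structure directly.


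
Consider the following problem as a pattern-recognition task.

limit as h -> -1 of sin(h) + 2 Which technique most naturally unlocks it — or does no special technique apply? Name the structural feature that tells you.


Verdict: no special technique — the function is continuous at -1; evaluation is itself the limit, no machinery required.


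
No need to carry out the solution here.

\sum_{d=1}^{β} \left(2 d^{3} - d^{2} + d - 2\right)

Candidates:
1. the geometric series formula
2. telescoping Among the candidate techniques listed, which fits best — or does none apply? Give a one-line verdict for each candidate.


Best approach: no special technique — recognize the absence of structure: constant-multiple powers of d summed plainly, no special method required.
- the geometric series formula: no single multiplier carries one term to the next throughout the sum.
- telescoping: computed from the summand as displayed, the partial sums build up without the pairwise collapse telescoping exploits.


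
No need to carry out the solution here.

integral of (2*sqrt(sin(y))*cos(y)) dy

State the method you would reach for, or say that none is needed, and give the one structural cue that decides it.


Diagnosis: u-substitution — structure check: outer function, inner expression sin(y), inner derivative as a factor — the classic u = sin(y) pattern.


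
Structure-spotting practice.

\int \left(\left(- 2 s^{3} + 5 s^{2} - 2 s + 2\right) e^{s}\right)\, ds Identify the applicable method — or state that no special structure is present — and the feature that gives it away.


Diagnosis: integration by parts — a polynomial - 2 s^{3} + 5 s^{2} - 2 s + 2 against the kernel e^{s} is the signature bounded-ladder case for integration by parts.


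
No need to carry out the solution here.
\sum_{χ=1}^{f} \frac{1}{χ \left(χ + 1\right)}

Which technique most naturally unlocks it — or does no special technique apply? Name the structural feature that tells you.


Best approach: telescoping — the denominator's roots in \frac{1}{χ \left(χ + 1\right)} sit an integer apart: decomposition produces a self-cancelling chain.


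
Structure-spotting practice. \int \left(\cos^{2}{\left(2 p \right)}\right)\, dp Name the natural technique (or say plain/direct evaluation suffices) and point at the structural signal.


Diagnosis: a trigonometric identity — the exponent on \cos^{2}{\left(2 p \right)} is even — the power-reduction identity is the standard preprocessing step.


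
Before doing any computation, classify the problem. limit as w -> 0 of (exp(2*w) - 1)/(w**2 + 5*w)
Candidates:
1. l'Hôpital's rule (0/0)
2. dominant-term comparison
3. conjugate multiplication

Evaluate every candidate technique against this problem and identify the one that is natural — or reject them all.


Verdict: l'Hôpital's rule (0/0) — substituting 0 gives 0 over 0; differentiate top and bottom once and re-evaluate. A first-order expansion at the point is an equally standard path; the rule packages it.
- l'Hôpital's rule (0/0): applies; the problem has the shape this method handles.
- dominant-term comparison: this is not a rational comparison of growth rates at infinity.
- conjugate multiplication: no divergent radical difference is present for a conjugate pair to cancel.


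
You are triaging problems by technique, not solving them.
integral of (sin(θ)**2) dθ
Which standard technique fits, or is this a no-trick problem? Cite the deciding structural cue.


Diagnosis: a trigonometric identity — sin(θ)**2 is the textbook power-reduction case — identities first, antiderivatives second.


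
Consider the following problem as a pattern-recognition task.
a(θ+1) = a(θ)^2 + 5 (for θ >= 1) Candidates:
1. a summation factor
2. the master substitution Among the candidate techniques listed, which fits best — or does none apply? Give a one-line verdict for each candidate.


Technique: no special technique — each new value is a nonlinear function of earlier ones — scaling arguments and superposition both fail.
- a summation factor: the recursion is nonlinear — outside the first-order linear family a summation factor addresses.
- the master substitution: the recursive argument is a shift of the index, not a fixed fraction of it.


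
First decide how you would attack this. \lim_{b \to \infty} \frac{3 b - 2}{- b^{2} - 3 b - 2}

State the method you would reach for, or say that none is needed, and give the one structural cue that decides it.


Best approach: dominant-term comparison — as b grows, only the highest-degree terms matter — compare leading terms and read the limit off. Differentiating the expression as a single quotient would eventually settle it as well; matching dominant growth settles it immediately.


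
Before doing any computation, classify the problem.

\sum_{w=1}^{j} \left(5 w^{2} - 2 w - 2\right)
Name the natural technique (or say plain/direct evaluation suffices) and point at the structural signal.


Diagnosis: no special technique — this is bookkeeping, not technique: standard formulas for sums of constant-multiple powers of w apply termwise.


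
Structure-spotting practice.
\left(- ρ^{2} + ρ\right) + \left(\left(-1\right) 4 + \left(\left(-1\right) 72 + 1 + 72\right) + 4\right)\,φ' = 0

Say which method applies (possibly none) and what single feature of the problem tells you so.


Diagnosis: no special technique — solved for the derivative, φ never appears on the right — this is a direct integration in ρ, not a differential-equations problem at heart.


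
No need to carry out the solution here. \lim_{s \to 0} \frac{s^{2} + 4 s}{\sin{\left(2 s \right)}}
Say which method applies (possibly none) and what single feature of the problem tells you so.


Method: l'Hôpital's rule (0/0) — plug in 0: top and bottom both hit zero, so differentiate each and retry. A first-order expansion at the point is an equally standard path; the rule packages it.


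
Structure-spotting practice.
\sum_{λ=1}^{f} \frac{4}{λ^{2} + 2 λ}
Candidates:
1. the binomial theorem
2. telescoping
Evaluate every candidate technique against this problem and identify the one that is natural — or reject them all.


Verdict: telescoping — rewrite \frac{4}{λ^{2} + 2 λ} as simple fractions and successive terms eat each other — only the edges survive.
- the binomial theorem — the terms lack the binomial-coefficient-weighted complementary-power pattern of an expansion.
- telescoping: a fit — the right tool for this form.


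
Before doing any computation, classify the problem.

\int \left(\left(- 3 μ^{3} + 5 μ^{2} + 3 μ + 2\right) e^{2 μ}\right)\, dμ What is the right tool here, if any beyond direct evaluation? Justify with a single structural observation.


Best approach: integration by parts — differentiate - 3 μ^{3} + 5 μ^{2} + 3 μ + 2, integrate e^{2 μ}: each pass lowers the polynomial degree, so parts terminates.


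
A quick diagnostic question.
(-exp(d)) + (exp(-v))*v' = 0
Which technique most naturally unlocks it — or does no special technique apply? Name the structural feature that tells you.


Best approach: separation of variables — all dependence on the two variables factors apart, the defining separable shape. An exactness check succeeds on this form as well — separation and the potential function arrive at the same answer, separation more directly.


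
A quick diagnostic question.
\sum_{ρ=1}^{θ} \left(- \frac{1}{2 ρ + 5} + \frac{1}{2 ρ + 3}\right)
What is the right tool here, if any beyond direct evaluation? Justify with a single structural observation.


Best approach: telescoping — spot the paired structure — each term adds \frac{1}{2 ρ + 3} and subtracts its successor value, which the next term restores: the definition of a telescoping chain.


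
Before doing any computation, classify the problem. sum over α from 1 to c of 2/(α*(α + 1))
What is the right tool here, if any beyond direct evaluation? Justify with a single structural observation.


Diagnosis: telescoping — after splitting 2/(α*(α + 1)) into partial fractions, the pieces are shifted copies of one function and cancel telescopically.


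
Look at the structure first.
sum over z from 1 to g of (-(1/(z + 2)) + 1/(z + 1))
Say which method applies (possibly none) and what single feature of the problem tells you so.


Method: telescoping — each term adds 1/(z + 1) and subtracts the same expression advanced one index; that subtracted piece cancels against the next term's added copy — only the boundary terms survive.


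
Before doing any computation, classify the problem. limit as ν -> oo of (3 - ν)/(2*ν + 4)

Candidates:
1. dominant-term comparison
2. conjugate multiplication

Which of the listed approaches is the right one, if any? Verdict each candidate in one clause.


Diagnosis: dominant-term comparison — at large ν only the top-degree terms survive; compare the leading terms and the limit falls out.
- dominant-term comparison: applies; the problem has the shape this method handles.
- conjugate multiplication — no difference of divergent radicals appears, so rationalizing has nothing to cancel.


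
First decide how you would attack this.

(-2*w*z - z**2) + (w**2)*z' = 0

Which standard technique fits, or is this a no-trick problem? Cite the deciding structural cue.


Method: the homogeneous substitution — the slope's numerator and denominator have matching total degree, so it depends only on z/w and the ratio substitution collapses it. A Bernoulli rewrite works here as the equation stands — the homogeneous substitution is the more immediate reading.


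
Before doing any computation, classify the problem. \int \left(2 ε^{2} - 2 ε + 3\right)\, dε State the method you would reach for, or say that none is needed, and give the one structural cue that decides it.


Best approach: no special technique — the integrand is a sum of constant multiples of powers of ε — integrate term by term.


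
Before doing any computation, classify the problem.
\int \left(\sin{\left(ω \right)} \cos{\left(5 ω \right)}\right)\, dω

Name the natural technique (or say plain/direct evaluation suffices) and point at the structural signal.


Verdict: a trigonometric identity — mixed-frequency products such as \sin{\left(ω \right)} \cos{\left(5 ω \right)} are designed for the product-to-sum formula.


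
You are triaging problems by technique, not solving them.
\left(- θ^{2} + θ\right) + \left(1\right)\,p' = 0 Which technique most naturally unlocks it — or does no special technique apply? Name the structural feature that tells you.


Diagnosis: no special technique — the slope is a function of θ alone, so integrate both sides directly.


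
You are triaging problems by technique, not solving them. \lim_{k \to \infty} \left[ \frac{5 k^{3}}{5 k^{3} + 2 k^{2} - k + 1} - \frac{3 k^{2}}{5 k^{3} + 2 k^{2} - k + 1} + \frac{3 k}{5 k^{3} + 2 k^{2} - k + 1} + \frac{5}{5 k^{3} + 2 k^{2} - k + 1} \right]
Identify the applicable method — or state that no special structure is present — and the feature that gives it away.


Technique: dominant-term comparison — at large k only the top-degree terms survive; compare the leading terms and the limit falls out. As a single quotient, the ∞/∞ shape would yield to repeated differentiation as well — the growth comparison gets there in one look.


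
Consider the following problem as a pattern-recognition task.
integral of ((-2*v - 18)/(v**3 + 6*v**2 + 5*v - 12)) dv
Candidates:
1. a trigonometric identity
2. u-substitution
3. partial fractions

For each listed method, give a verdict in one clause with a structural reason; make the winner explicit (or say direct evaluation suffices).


Best approach: partial fractions — break v**3 + 6*v**2 + 5*v - 12 into its roots and the integral splits into logarithm-sized bites.
- a trigonometric identity: with no trigonometric functions present, identity rewriting has no target.
- u-substitution: no subexpression of the integrand serves as a whole-integral substitution inner — individual terms may offer their own, but none carries its derivative as a factor of the full integrand; a working change of variable would have to be constructed from outside the expression.
- partial fractions: yes — fits the structure here.


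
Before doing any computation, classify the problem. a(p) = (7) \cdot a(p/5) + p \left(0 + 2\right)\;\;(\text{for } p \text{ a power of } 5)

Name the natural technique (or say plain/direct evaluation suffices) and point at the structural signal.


Diagnosis: the master substitution — the argument shrinks by the factor 5, so measure the index on a logarithmic scale and the recursion becomes a shift.


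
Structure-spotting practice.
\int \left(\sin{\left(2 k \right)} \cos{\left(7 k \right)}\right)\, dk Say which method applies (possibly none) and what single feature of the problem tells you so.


Best approach: a trigonometric identity — cross-frequency products like \sin{\left(2 k \right)} \cos{\left(7 k \right)} are the textbook product-to-sum case — the identity converts them to directly integrable sinusoids.


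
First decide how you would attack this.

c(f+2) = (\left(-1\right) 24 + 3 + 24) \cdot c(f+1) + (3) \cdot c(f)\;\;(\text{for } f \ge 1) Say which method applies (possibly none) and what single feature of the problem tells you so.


Technique: the characteristic-root method — every coefficient is a fixed number and the forcing is zero — substitute r^f and read off the root equation.


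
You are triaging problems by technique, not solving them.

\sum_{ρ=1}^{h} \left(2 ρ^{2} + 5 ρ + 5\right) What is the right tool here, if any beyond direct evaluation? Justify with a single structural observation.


Method: no special technique — with only polynomial terms in ρ present, the classical sum-of-powers identities are all you need.


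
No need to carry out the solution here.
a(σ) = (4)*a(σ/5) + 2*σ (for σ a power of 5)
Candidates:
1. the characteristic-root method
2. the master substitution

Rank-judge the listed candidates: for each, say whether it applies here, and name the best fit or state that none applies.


Method: the master substitution — recursion at σ/5 is multiplicative in the index; logarithmic reindexing via σ = 5^m linearizes it.
- the characteristic-root method: the recursion divides its index rather than shifting it — outside the constant-shift family the root method covers.
- the master substitution: applicable, and directly so.


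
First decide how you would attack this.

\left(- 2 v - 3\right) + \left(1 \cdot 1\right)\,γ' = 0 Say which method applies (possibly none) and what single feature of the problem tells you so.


Diagnosis: no special technique — with γ absent the equation is not coupled at all: direct integration in v.


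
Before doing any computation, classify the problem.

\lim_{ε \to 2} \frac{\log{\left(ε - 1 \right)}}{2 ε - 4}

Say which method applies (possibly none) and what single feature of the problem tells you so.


Best approach: l'Hôpital's rule (0/0) — the 0/0 form at 2 is the signature situation for l'Hôpital's rule. Expanding numerator and denominator to first order gives the same value — the rule automates exactly that.


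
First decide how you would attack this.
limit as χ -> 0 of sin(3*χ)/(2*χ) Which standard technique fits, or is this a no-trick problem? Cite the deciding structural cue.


Method: l'Hôpital's rule (0/0) — plug in 0: top and bottom both hit zero, so differentiate each and retry. Known elementary limits would finish this too — the rule just bypasses the case analysis.


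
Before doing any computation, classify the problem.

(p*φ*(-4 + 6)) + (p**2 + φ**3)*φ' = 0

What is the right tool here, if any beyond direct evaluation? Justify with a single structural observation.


Method: the exact-equation method — because the two cross partials coincide, the form is conservative as written — recover its potential in (p, φ).


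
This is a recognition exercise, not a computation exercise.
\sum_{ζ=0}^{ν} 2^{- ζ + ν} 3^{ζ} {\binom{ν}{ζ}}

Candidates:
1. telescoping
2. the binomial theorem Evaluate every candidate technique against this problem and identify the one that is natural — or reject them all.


Verdict: the binomial theorem — binomial coefficients against complementary powers of 3 and 2: recognize the binomial expansion and resum.
- telescoping — in the displayed form, no term reappears at a neighboring index to cancel against.
- the binomial theorem — applies; the problem has the shape this method handles.


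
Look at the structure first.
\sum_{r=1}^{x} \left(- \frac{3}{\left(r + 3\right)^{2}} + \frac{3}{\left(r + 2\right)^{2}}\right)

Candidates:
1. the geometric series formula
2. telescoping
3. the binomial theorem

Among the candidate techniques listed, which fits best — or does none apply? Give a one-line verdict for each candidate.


Best approach: telescoping — the summand is \frac{3}{\left(r + 2\right)^{2}} minus the same expression shifted by one, so consecutive terms cancel in pairs.
- the geometric series formula — there is no constant term-to-term ratio.
- telescoping — applies; the problem has the shape this method handles.
- the binomial theorem — no binomial coefficients pair up with complementary powers here.


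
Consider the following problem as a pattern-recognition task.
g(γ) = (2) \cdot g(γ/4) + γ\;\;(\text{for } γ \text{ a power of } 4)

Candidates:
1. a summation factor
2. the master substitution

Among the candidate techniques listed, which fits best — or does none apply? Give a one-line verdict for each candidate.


Verdict: the master substitution — treat m = log base 4 of γ as the new clock: one recursion step advances m by one while γ scales by 4.
- a summation factor — a divided-index call is outside the fixed-shift first-order family a summation factor normalizes.
- the master substitution — yes — fits the structure here.


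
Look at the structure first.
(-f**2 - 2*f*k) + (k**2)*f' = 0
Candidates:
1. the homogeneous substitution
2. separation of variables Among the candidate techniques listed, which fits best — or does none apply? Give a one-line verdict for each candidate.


Verdict: the homogeneous substitution — the slope's numerator and denominator share total degree; set v = f/k and the equation drops to separable form. This doubles as a Bernoulli equation in the unknown as written; the homogeneous route needs no setup at all.
- the homogeneous substitution — yes, a natural case for it.
- separation of variables: the two dependences do not factor apart.


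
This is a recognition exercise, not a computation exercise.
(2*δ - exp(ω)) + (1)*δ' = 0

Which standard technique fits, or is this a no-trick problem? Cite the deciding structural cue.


Diagnosis: a linear integrating factor — first power of δ, nonzero forcing: the integrating-factor recipe applies verbatim with p = 2.


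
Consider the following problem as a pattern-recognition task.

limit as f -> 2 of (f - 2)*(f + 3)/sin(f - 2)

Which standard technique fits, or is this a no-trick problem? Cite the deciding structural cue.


Method: l'Hôpital's rule (0/0) — the 0/0 form at 2 is the signature situation for l'Hôpital's rule. The standard small-argument limits would also carry it; the rule is the systematic route.


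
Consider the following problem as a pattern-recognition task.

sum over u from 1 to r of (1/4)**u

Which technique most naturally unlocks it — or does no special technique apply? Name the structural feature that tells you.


Verdict: the geometric series formula — each term is 1/4 times the previous one, so the geometric-series formula applies directly.


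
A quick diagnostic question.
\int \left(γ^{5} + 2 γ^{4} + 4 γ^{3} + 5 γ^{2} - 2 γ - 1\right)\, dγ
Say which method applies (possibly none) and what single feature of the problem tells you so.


Verdict: no special technique — nothing composite, nothing rational, nothing trigonometric — each constant-multiple power of γ integrates by the power rule alone.


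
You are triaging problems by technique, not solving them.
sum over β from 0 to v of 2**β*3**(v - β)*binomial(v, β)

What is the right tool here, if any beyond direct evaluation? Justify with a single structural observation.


Verdict: the binomial theorem — the summand is term β of a binomial expansion in 2 and 3; the whole sum is a single power.


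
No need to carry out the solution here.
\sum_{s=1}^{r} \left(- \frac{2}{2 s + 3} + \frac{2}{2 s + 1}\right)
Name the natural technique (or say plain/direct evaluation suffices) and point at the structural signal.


Diagnosis: telescoping — the generic term is a one-step difference of \frac{2}{2 s + 1}, so partial sums shortcut to endpoint evaluation.
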